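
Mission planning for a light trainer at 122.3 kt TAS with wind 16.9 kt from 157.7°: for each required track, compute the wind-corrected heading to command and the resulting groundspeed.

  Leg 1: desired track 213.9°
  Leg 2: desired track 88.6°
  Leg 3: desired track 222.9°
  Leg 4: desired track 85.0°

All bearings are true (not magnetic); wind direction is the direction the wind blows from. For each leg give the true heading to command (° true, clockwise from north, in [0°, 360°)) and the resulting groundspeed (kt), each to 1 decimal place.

Leg 1: desired track 213.9°; wind correction -6.6° → command heading 207.3°, groundspeed 112.1 kt
Leg 2: desired track 88.6°; wind correction +7.4° → command heading 96.0°, groundspeed 115.2 kt
Leg 3: desired track 222.9°; wind correction -7.2° → command heading 215.7°, groundspeed 114.2 kt
Leg 4: desired track 85.0°; wind correction +7.6° → command heading 92.6°, groundspeed 116.2 kt

Leg 1: heading=207.3°, groundspeed=112.1 kt
Leg 2: heading=96.0°, groundspeed=115.2 kt
Leg 3: heading=215.7°, groundspeed=114.2 kt
Leg 4: heading=92.6°, groundspeed=116.2 kt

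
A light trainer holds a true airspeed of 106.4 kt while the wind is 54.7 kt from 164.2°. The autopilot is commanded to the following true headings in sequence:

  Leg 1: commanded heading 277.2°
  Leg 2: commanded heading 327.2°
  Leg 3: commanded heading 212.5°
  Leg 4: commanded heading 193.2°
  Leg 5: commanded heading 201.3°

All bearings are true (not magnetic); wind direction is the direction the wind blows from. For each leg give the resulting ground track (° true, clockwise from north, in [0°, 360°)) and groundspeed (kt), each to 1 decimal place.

Leg 1: track=298.7°, groundspeed=137.3 kt
Leg 2: track=333.0°, groundspeed=159.5 kt
Leg 3: track=242.8°, groundspeed=81.1 kt
Leg 4: track=217.6°, groundspeed=64.3 kt
Leg 5: track=229.0°, groundspeed=70.9 kt

Leg 1: heading 277.2°; drift +21.5° → track 298.7°, groundspeed 137.3 kt
Leg 2: heading 327.2°; drift +5.8° → track 333.0°, groundspeed 159.5 kt
Leg 3: heading 212.5°; drift +30.3° → track 242.8°, groundspeed 81.1 kt
Leg 4: heading 193.2°; drift +24.4° → track 217.6°, groundspeed 64.3 kt
Leg 5: heading 201.3°; drift +27.7° → track 229.0°, groundspeed 70.9 kt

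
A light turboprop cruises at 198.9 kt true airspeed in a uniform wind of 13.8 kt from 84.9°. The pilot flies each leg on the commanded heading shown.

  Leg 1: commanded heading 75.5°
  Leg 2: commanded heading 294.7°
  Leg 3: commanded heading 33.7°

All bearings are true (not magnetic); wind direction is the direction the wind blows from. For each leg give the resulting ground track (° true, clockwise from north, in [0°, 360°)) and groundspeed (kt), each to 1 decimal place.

Leg 1: track=74.8°, groundspeed=185.3 kt
Leg 2: track=292.8°, groundspeed=211.0 kt
Leg 3: track=30.5°, groundspeed=190.6 kt

Leg 1: heading 75.5°; drift -0.7° → track 74.8°, groundspeed 185.3 kt
Leg 2: heading 294.7°; drift -1.9° → track 292.8°, groundspeed 211.0 kt
Leg 3: heading 33.7°; drift -3.2° → track 30.5°, groundspeed 190.6 kt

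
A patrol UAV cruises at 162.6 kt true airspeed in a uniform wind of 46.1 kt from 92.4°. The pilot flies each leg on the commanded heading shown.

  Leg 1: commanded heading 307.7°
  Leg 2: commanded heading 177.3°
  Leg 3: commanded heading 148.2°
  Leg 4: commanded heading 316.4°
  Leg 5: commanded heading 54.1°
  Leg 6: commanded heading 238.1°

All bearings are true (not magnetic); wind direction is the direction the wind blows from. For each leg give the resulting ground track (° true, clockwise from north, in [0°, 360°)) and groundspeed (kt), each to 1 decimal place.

Leg 1: heading 307.7°; drift -7.6° → track 300.1°, groundspeed 202.0 kt
Leg 2: heading 177.3°; drift +16.2° → track 193.5°, groundspeed 165.0 kt
Leg 3: heading 148.2°; drift +15.6° → track 163.8°, groundspeed 141.9 kt
Leg 4: heading 316.4°; drift -9.3° → track 307.1°, groundspeed 198.4 kt
Leg 5: heading 54.1°; drift -12.7° → track 41.4°, groundspeed 129.6 kt
Leg 6: heading 238.1°; drift +7.4° → track 245.5°, groundspeed 202.4 kt

Leg 1: track=300.1°, groundspeed=202.0 kt
Leg 2: track=193.5°, groundspeed=165.0 kt
Leg 3: track=163.8°, groundspeed=141.9 kt
Leg 4: track=307.1°, groundspeed=198.4 kt
Leg 5: track=41.4°, groundspeed=129.6 kt
Leg 6: track=245.5°, groundspeed=202.4 kt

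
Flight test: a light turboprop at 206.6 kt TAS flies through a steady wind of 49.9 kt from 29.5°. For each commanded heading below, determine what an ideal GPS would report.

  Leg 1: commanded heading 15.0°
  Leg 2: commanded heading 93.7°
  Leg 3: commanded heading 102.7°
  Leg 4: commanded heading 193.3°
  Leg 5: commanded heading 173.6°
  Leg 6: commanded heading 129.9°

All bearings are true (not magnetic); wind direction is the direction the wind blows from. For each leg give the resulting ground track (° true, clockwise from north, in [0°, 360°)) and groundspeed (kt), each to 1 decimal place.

Leg 1: heading 15.0°; drift -4.5° → track 10.5°, groundspeed 158.8 kt
Leg 2: heading 93.7°; drift +13.7° → track 107.4°, groundspeed 190.3 kt
Leg 3: heading 102.7°; drift +14.0° → track 116.7°, groundspeed 198.0 kt
Leg 4: heading 193.3°; drift +3.1° → track 196.4°, groundspeed 254.9 kt
Leg 5: heading 173.6°; drift +6.8° → track 180.4°, groundspeed 248.7 kt
Leg 6: heading 129.9°; drift +12.8° → track 142.7°, groundspeed 221.1 kt

Leg 1: track=10.5°, groundspeed=158.8 kt
Leg 2: track=107.4°, groundspeed=190.3 kt
Leg 3: track=116.7°, groundspeed=198.0 kt
Leg 4: track=196.4°, groundspeed=254.9 kt
Leg 5: track=180.4°, groundspeed=248.7 kt
Leg 6: track=142.7°, groundspeed=221.1 kt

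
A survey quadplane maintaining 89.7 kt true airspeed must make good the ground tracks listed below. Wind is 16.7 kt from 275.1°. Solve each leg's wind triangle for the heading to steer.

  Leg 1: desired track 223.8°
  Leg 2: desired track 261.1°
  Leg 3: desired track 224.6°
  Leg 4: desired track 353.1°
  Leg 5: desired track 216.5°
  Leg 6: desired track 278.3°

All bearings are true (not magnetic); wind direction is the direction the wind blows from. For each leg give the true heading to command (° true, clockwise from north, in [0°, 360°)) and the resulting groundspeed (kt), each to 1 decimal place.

Leg 1: heading=232.2°, groundspeed=78.3 kt
Leg 2: heading=263.7°, groundspeed=73.4 kt
Leg 3: heading=232.9°, groundspeed=78.1 kt
Leg 4: heading=342.6°, groundspeed=84.7 kt
Leg 5: heading=225.6°, groundspeed=79.9 kt
Leg 6: heading=277.7°, groundspeed=73.0 kt

Leg 1: desired track 223.8°; wind correction +8.4° → command heading 232.2°, groundspeed 78.3 kt
Leg 2: desired track 261.1°; wind correction +2.6° → command heading 263.7°, groundspeed 73.4 kt
Leg 3: desired track 224.6°; wind correction +8.3° → command heading 232.9°, groundspeed 78.1 kt
Leg 4: desired track 353.1°; wind correction -10.5° → command heading 342.6°, groundspeed 84.7 kt
Leg 5: desired track 216.5°; wind correction +9.1° → command heading 225.6°, groundspeed 79.9 kt
Leg 6: desired track 278.3°; wind correction -0.6° → command heading 277.7°, groundspeed 73.0 kt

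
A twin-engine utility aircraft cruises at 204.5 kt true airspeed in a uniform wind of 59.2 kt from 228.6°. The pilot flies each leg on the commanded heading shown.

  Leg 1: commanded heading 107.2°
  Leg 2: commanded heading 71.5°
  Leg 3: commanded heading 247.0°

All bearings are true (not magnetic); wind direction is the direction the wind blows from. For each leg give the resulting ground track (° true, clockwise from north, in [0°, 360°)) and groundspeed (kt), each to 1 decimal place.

Leg 1: track=95.1°, groundspeed=240.7 kt
Leg 2: track=66.4°, groundspeed=260.1 kt
Leg 3: track=254.2°, groundspeed=149.5 kt

Leg 1: heading 107.2°; drift -12.1° → track 95.1°, groundspeed 240.7 kt
Leg 2: heading 71.5°; drift -5.1° → track 66.4°, groundspeed 260.1 kt
Leg 3: heading 247.0°; drift +7.2° → track 254.2°, groundspeed 149.5 kt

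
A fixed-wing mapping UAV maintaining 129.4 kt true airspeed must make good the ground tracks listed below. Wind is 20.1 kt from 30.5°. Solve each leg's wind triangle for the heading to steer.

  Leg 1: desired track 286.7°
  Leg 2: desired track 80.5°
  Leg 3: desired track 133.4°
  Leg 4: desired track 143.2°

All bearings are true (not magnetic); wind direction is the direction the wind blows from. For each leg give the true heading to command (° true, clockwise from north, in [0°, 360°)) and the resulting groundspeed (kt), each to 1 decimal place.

Leg 1: desired track 286.7°; wind correction +8.7° → command heading 295.4°, groundspeed 132.7 kt
Leg 2: desired track 80.5°; wind correction -6.8° → command heading 73.7°, groundspeed 115.6 kt
Leg 3: desired track 133.4°; wind correction -8.7° → command heading 124.7°, groundspeed 132.4 kt
Leg 4: desired track 143.2°; wind correction -8.2° → command heading 135.0°, groundspeed 135.8 kt

Leg 1: heading=295.4°, groundspeed=132.7 kt
Leg 2: heading=73.7°, groundspeed=115.6 kt
Leg 3: heading=124.7°, groundspeed=132.4 kt
Leg 4: heading=135.0°, groundspeed=135.8 kt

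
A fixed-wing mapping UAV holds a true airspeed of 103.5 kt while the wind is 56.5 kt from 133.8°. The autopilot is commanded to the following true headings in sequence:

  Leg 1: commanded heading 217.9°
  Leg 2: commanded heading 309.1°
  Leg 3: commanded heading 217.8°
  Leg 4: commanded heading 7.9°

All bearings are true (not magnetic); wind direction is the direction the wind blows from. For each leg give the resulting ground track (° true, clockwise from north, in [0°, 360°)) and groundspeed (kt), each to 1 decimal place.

Leg 1: heading 217.9°; drift +29.9° → track 247.8°, groundspeed 112.7 kt
Leg 2: heading 309.1°; drift +1.7° → track 310.8°, groundspeed 159.9 kt
Leg 3: heading 217.8°; drift +29.9° → track 247.7°, groundspeed 112.6 kt
Leg 4: heading 7.9°; drift -18.5° → track 349.4°, groundspeed 144.1 kt

Leg 1: track=247.8°, groundspeed=112.7 kt
Leg 2: track=310.8°, groundspeed=159.9 kt
Leg 3: track=247.7°, groundspeed=112.6 kt
Leg 4: track=349.4°, groundspeed=144.1 kt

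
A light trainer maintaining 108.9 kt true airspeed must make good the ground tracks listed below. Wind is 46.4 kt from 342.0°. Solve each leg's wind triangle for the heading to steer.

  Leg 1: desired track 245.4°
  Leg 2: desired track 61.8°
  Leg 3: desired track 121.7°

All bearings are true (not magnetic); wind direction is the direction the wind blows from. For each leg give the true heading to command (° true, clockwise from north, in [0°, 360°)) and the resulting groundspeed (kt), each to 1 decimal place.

Leg 1: desired track 245.4°; wind correction +25.0° → command heading 270.4°, groundspeed 104.0 kt
Leg 2: desired track 61.8°; wind correction -24.8° → command heading 37.0°, groundspeed 90.6 kt
Leg 3: desired track 121.7°; wind correction -16.0° → command heading 105.7°, groundspeed 140.1 kt

Leg 1: heading=270.4°, groundspeed=104.0 kt
Leg 2: heading=37.0°, groundspeed=90.6 kt
Leg 3: heading=105.7°, groundspeed=140.1 kt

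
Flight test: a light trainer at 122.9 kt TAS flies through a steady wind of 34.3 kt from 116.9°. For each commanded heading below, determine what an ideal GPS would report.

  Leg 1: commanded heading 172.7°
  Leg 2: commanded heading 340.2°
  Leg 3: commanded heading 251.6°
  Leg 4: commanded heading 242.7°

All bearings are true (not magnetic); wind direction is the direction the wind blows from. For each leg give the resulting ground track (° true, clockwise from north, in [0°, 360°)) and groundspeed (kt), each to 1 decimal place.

Leg 1: track=188.0°, groundspeed=107.4 kt
Leg 2: track=331.2°, groundspeed=149.7 kt
Leg 3: track=261.0°, groundspeed=149.0 kt
Leg 4: track=253.7°, groundspeed=145.6 kt

Leg 1: heading 172.7°; drift +15.3° → track 188.0°, groundspeed 107.4 kt
Leg 2: heading 340.2°; drift -9.0° → track 331.2°, groundspeed 149.7 kt
Leg 3: heading 251.6°; drift +9.4° → track 261.0°, groundspeed 149.0 kt
Leg 4: heading 242.7°; drift +11.0° → track 253.7°, groundspeed 145.6 kt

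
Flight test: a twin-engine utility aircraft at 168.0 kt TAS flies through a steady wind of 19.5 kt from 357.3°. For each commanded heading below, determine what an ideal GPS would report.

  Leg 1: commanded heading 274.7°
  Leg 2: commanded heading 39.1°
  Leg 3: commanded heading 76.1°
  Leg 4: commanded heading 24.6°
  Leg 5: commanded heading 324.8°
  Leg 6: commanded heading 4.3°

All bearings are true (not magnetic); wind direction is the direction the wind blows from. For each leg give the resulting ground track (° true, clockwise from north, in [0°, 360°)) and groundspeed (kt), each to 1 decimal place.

Leg 1: track=268.0°, groundspeed=166.6 kt
Leg 2: track=43.9°, groundspeed=154.0 kt
Leg 3: track=82.7°, groundspeed=165.3 kt
Leg 4: track=28.0°, groundspeed=150.9 kt
Leg 5: track=320.8°, groundspeed=151.9 kt
Leg 6: track=5.2°, groundspeed=148.7 kt

Leg 1: heading 274.7°; drift -6.7° → track 268.0°, groundspeed 166.6 kt
Leg 2: heading 39.1°; drift +4.8° → track 43.9°, groundspeed 154.0 kt
Leg 3: heading 76.1°; drift +6.6° → track 82.7°, groundspeed 165.3 kt
Leg 4: heading 24.6°; drift +3.4° → track 28.0°, groundspeed 150.9 kt
Leg 5: heading 324.8°; drift -4.0° → track 320.8°, groundspeed 151.9 kt
Leg 6: heading 4.3°; drift +0.9° → track 5.2°, groundspeed 148.7 kt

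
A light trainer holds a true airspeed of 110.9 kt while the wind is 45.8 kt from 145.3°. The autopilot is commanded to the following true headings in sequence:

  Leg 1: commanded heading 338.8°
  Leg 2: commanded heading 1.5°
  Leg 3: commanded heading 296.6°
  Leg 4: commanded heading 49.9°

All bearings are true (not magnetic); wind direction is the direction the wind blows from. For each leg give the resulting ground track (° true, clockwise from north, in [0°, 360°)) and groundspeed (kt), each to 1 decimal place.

Leg 1: track=334.9°, groundspeed=155.8 kt
Leg 2: track=351.1°, groundspeed=150.3 kt
Leg 3: track=304.9°, groundspeed=152.7 kt
Leg 4: track=28.3°, groundspeed=123.9 kt

Leg 1: heading 338.8°; drift -3.9° → track 334.9°, groundspeed 155.8 kt
Leg 2: heading 1.5°; drift -10.4° → track 351.1°, groundspeed 150.3 kt
Leg 3: heading 296.6°; drift +8.3° → track 304.9°, groundspeed 152.7 kt
Leg 4: heading 49.9°; drift -21.6° → track 28.3°, groundspeed 123.9 kt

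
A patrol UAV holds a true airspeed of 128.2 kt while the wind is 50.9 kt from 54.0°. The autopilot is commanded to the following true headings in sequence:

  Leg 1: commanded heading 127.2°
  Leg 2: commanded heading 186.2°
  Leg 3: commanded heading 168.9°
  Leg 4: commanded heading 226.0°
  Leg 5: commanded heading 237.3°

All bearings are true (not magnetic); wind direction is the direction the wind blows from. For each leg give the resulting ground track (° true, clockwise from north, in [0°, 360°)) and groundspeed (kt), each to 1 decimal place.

Leg 1: heading 127.2°; drift +23.2° → track 150.4°, groundspeed 123.5 kt
Leg 2: heading 186.2°; drift +13.1° → track 199.3°, groundspeed 166.7 kt
Leg 3: heading 168.9°; drift +17.1° → track 186.0°, groundspeed 156.6 kt
Leg 4: heading 226.0°; drift +2.3° → track 228.3°, groundspeed 178.7 kt
Leg 5: heading 237.3°; drift -0.9° → track 236.4°, groundspeed 179.0 kt

Leg 1: track=150.4°, groundspeed=123.5 kt
Leg 2: track=199.3°, groundspeed=166.7 kt
Leg 3: track=186.0°, groundspeed=156.6 kt
Leg 4: track=228.3°, groundspeed=178.7 kt
Leg 5: track=236.4°, groundspeed=179.0 kt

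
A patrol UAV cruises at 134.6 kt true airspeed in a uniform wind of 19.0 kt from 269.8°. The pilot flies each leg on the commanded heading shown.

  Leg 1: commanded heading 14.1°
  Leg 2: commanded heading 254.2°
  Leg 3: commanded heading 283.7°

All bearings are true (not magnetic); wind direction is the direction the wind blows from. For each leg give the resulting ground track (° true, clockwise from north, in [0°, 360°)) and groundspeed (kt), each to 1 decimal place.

Leg 1: track=21.6°, groundspeed=140.5 kt
Leg 2: track=251.7°, groundspeed=116.4 kt
Leg 3: track=286.0°, groundspeed=116.2 kt

Leg 1: heading 14.1°; drift +7.5° → track 21.6°, groundspeed 140.5 kt
Leg 2: heading 254.2°; drift -2.5° → track 251.7°, groundspeed 116.4 kt
Leg 3: heading 283.7°; drift +2.3° → track 286.0°, groundspeed 116.2 kt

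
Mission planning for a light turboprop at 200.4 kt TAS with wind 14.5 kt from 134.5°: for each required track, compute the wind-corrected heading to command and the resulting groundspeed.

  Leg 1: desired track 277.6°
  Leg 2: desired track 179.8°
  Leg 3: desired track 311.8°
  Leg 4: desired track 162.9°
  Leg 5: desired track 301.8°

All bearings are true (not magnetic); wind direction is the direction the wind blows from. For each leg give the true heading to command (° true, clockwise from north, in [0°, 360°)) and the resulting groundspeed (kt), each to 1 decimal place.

Leg 1: desired track 277.6°; wind correction -2.5° → command heading 275.1°, groundspeed 211.8 kt
Leg 2: desired track 179.8°; wind correction -2.9° → command heading 176.9°, groundspeed 189.9 kt
Leg 3: desired track 311.8°; wind correction -0.2° → command heading 311.6°, groundspeed 214.9 kt
Leg 4: desired track 162.9°; wind correction -2.0° → command heading 160.9°, groundspeed 187.5 kt
Leg 5: desired track 301.8°; wind correction -0.9° → command heading 300.9°, groundspeed 214.5 kt

Leg 1: heading=275.1°, groundspeed=211.8 kt
Leg 2: heading=176.9°, groundspeed=189.9 kt
Leg 3: heading=311.6°, groundspeed=214.9 kt
Leg 4: heading=160.9°, groundspeed=187.5 kt
Leg 5: heading=300.9°, groundspeed=214.5 kt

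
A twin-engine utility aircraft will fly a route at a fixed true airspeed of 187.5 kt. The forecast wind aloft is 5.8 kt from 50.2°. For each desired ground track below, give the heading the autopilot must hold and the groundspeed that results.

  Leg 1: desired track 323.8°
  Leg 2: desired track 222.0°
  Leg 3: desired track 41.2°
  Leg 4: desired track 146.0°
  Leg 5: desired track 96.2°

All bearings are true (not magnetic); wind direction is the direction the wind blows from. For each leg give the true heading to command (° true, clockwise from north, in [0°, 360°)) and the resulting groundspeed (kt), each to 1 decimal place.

Leg 1: heading=325.6°, groundspeed=187.0 kt
Leg 2: heading=221.7°, groundspeed=193.2 kt
Leg 3: heading=41.5°, groundspeed=181.8 kt
Leg 4: heading=144.2°, groundspeed=188.0 kt
Leg 5: heading=94.9°, groundspeed=183.4 kt

Leg 1: desired track 323.8°; wind correction +1.8° → command heading 325.6°, groundspeed 187.0 kt
Leg 2: desired track 222.0°; wind correction -0.3° → command heading 221.7°, groundspeed 193.2 kt
Leg 3: desired track 41.2°; wind correction +0.3° → command heading 41.5°, groundspeed 181.8 kt
Leg 4: desired track 146.0°; wind correction -1.8° → command heading 144.2°, groundspeed 188.0 kt
Leg 5: desired track 96.2°; wind correction -1.3° → command heading 94.9°, groundspeed 183.4 kt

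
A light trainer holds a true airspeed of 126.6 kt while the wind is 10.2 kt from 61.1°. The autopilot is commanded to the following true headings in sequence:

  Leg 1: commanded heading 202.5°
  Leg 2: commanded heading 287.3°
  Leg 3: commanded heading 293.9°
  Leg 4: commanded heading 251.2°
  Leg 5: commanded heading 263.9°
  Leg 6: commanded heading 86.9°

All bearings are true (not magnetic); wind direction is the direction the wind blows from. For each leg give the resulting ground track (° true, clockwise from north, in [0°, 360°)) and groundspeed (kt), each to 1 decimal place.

Leg 1: heading 202.5°; drift +2.7° → track 205.2°, groundspeed 134.7 kt
Leg 2: heading 287.3°; drift -3.2° → track 284.1°, groundspeed 133.9 kt
Leg 3: heading 293.9°; drift -3.5° → track 290.4°, groundspeed 133.0 kt
Leg 4: heading 251.2°; drift -0.7° → track 250.5°, groundspeed 136.7 kt
Leg 5: heading 263.9°; drift -1.7° → track 262.2°, groundspeed 136.1 kt
Leg 6: heading 86.9°; drift +2.2° → track 89.1°, groundspeed 117.5 kt

Leg 1: track=205.2°, groundspeed=134.7 kt
Leg 2: track=284.1°, groundspeed=133.9 kt
Leg 3: track=290.4°, groundspeed=133.0 kt
Leg 4: track=250.5°, groundspeed=136.7 kt
Leg 5: track=262.2°, groundspeed=136.1 kt
Leg 6: track=89.1°, groundspeed=117.5 kt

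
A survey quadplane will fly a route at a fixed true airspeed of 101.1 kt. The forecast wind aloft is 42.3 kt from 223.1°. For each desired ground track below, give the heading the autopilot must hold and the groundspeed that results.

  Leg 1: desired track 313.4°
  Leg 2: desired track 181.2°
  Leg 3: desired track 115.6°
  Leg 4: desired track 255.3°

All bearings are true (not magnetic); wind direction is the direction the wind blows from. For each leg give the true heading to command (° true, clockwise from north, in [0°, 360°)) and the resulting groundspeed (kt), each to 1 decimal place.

Leg 1: heading=288.7°, groundspeed=92.0 kt
Leg 2: heading=197.4°, groundspeed=65.6 kt
Leg 3: heading=139.1°, groundspeed=105.4 kt
Leg 4: heading=242.4°, groundspeed=62.8 kt

Leg 1: desired track 313.4°; wind correction -24.7° → command heading 288.7°, groundspeed 92.0 kt
Leg 2: desired track 181.2°; wind correction +16.2° → command heading 197.4°, groundspeed 65.6 kt
Leg 3: desired track 115.6°; wind correction +23.5° → command heading 139.1°, groundspeed 105.4 kt
Leg 4: desired track 255.3°; wind correction -12.9° → command heading 242.4°, groundspeed 62.8 kt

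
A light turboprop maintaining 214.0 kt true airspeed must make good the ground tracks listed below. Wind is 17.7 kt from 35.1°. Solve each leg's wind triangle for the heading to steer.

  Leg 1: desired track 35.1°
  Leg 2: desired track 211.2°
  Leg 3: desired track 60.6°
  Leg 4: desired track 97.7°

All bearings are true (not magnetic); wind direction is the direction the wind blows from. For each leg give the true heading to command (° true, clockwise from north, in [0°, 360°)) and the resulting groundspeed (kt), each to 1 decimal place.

Leg 1: desired track 35.1°; wind correction +0.0° → command heading 35.1°, groundspeed 196.3 kt
Leg 2: desired track 211.2°; wind correction -0.3° → command heading 210.9°, groundspeed 231.7 kt
Leg 3: desired track 60.6°; wind correction -2.0° → command heading 58.6°, groundspeed 197.9 kt
Leg 4: desired track 97.7°; wind correction -4.2° → command heading 93.5°, groundspeed 205.3 kt

Leg 1: heading=35.1°, groundspeed=196.3 kt
Leg 2: heading=210.9°, groundspeed=231.7 kt
Leg 3: heading=58.6°, groundspeed=197.9 kt
Leg 4: heading=93.5°, groundspeed=205.3 kt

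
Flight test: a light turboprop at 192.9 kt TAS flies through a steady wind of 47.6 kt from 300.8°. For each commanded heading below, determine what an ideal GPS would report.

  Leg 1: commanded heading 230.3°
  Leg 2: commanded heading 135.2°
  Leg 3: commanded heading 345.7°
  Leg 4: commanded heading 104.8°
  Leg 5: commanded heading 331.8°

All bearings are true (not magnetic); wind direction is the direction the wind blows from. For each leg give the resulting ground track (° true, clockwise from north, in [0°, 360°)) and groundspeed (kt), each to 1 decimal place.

Leg 1: heading 230.3°; drift -14.2° → track 216.1°, groundspeed 182.6 kt
Leg 2: heading 135.2°; drift -2.8° → track 132.4°, groundspeed 239.3 kt
Leg 3: heading 345.7°; drift +11.9° → track 357.6°, groundspeed 162.7 kt
Leg 4: heading 104.8°; drift +3.1° → track 107.9°, groundspeed 239.0 kt
Leg 5: heading 331.8°; drift +9.2° → track 341.0°, groundspeed 154.1 kt

Leg 1: track=216.1°, groundspeed=182.6 kt
Leg 2: track=132.4°, groundspeed=239.3 kt
Leg 3: track=357.6°, groundspeed=162.7 kt
Leg 4: track=107.9°, groundspeed=239.0 kt
Leg 5: track=341.0°, groundspeed=154.1 kt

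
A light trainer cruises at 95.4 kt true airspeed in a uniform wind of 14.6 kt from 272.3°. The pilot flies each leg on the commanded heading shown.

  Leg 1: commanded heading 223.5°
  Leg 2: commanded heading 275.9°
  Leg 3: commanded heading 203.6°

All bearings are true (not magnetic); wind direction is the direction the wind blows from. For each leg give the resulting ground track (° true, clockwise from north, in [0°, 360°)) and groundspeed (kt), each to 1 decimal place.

Leg 1: track=216.2°, groundspeed=86.5 kt
Leg 2: track=276.5°, groundspeed=80.8 kt
Leg 3: track=195.0°, groundspeed=91.1 kt

Leg 1: heading 223.5°; drift -7.3° → track 216.2°, groundspeed 86.5 kt
Leg 2: heading 275.9°; drift +0.6° → track 276.5°, groundspeed 80.8 kt
Leg 3: heading 203.6°; drift -8.6° → track 195.0°, groundspeed 91.1 kt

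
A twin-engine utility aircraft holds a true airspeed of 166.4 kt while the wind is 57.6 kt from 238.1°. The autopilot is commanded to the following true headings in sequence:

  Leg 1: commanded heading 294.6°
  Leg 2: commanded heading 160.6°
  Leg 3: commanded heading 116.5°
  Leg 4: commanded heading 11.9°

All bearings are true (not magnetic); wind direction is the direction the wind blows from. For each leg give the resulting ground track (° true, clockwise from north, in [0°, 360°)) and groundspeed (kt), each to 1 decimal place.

Leg 1: track=314.2°, groundspeed=142.9 kt
Leg 2: track=140.5°, groundspeed=163.9 kt
Leg 3: track=102.5°, groundspeed=202.6 kt
Leg 4: track=23.3°, groundspeed=210.4 kt

Leg 1: heading 294.6°; drift +19.6° → track 314.2°, groundspeed 142.9 kt
Leg 2: heading 160.6°; drift -20.1° → track 140.5°, groundspeed 163.9 kt
Leg 3: heading 116.5°; drift -14.0° → track 102.5°, groundspeed 202.6 kt
Leg 4: heading 11.9°; drift +11.4° → track 23.3°, groundspeed 210.4 kt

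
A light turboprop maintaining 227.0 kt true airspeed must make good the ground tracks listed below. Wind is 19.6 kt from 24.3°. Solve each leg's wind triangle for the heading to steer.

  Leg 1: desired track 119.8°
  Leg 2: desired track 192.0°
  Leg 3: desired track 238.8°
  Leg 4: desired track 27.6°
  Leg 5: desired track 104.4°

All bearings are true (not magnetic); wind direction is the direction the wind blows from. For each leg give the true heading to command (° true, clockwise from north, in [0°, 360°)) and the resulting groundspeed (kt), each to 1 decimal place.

Leg 1: heading=114.9°, groundspeed=228.0 kt
Leg 2: heading=190.9°, groundspeed=246.1 kt
Leg 3: heading=241.6°, groundspeed=242.9 kt
Leg 4: heading=27.3°, groundspeed=207.4 kt
Leg 5: heading=99.5°, groundspeed=222.8 kt

Leg 1: desired track 119.8°; wind correction -4.9° → command heading 114.9°, groundspeed 228.0 kt
Leg 2: desired track 192.0°; wind correction -1.1° → command heading 190.9°, groundspeed 246.1 kt
Leg 3: desired track 238.8°; wind correction +2.8° → command heading 241.6°, groundspeed 242.9 kt
Leg 4: desired track 27.6°; wind correction -0.3° → command heading 27.3°, groundspeed 207.4 kt
Leg 5: desired track 104.4°; wind correction -4.9° → command heading 99.5°, groundspeed 222.8 kt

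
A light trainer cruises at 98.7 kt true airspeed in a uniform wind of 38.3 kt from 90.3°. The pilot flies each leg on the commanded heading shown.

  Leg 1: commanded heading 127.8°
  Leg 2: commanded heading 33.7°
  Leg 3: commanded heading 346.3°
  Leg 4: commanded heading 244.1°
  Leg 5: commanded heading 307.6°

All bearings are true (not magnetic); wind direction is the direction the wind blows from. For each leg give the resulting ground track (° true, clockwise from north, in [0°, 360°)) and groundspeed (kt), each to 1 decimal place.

Leg 1: track=146.6°, groundspeed=72.2 kt
Leg 2: track=11.3°, groundspeed=83.9 kt
Leg 3: track=327.3°, groundspeed=114.2 kt
Leg 4: track=251.3°, groundspeed=134.1 kt
Leg 5: track=297.4°, groundspeed=131.2 kt

Leg 1: heading 127.8°; drift +18.8° → track 146.6°, groundspeed 72.2 kt
Leg 2: heading 33.7°; drift -22.4° → track 11.3°, groundspeed 83.9 kt
Leg 3: heading 346.3°; drift -19.0° → track 327.3°, groundspeed 114.2 kt
Leg 4: heading 244.1°; drift +7.2° → track 251.3°, groundspeed 134.1 kt
Leg 5: heading 307.6°; drift -10.2° → track 297.4°, groundspeed 131.2 kt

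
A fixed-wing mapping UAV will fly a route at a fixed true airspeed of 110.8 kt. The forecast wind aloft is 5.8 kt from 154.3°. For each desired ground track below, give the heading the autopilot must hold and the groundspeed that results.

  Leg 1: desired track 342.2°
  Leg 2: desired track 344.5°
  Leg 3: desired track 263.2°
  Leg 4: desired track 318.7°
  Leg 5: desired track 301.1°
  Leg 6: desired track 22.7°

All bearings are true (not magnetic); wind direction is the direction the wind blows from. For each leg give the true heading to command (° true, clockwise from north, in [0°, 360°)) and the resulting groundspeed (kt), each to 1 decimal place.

Leg 1: desired track 342.2°; wind correction +0.4° → command heading 342.6°, groundspeed 116.5 kt
Leg 2: desired track 344.5°; wind correction +0.5° → command heading 345.0°, groundspeed 116.5 kt
Leg 3: desired track 263.2°; wind correction -2.8° → command heading 260.4°, groundspeed 112.5 kt
Leg 4: desired track 318.7°; wind correction -0.8° → command heading 317.9°, groundspeed 116.4 kt
Leg 5: desired track 301.1°; wind correction -1.6° → command heading 299.5°, groundspeed 115.6 kt
Leg 6: desired track 22.7°; wind correction +2.2° → command heading 24.9°, groundspeed 114.6 kt

Leg 1: heading=342.6°, groundspeed=116.5 kt
Leg 2: heading=345.0°, groundspeed=116.5 kt
Leg 3: heading=260.4°, groundspeed=112.5 kt
Leg 4: heading=317.9°, groundspeed=116.4 kt
Leg 5: heading=299.5°, groundspeed=115.6 kt
Leg 6: heading=24.9°, groundspeed=114.6 kt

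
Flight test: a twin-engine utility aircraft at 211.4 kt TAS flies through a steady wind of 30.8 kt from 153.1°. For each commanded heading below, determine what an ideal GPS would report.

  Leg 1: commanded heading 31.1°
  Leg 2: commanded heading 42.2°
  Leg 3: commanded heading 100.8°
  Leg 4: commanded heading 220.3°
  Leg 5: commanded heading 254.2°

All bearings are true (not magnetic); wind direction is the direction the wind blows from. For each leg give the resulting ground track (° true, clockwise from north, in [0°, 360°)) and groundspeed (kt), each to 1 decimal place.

Leg 1: heading 31.1°; drift -6.5° → track 24.6°, groundspeed 229.2 kt
Leg 2: heading 42.2°; drift -7.4° → track 34.8°, groundspeed 224.2 kt
Leg 3: heading 100.8°; drift -7.2° → track 93.6°, groundspeed 194.1 kt
Leg 4: heading 220.3°; drift +8.1° → track 228.4°, groundspeed 201.5 kt
Leg 5: heading 254.2°; drift +7.9° → track 262.1°, groundspeed 219.4 kt

Leg 1: track=24.6°, groundspeed=229.2 kt
Leg 2: track=34.8°, groundspeed=224.2 kt
Leg 3: track=93.6°, groundspeed=194.1 kt
Leg 4: track=228.4°, groundspeed=201.5 kt
Leg 5: track=262.1°, groundspeed=219.4 kt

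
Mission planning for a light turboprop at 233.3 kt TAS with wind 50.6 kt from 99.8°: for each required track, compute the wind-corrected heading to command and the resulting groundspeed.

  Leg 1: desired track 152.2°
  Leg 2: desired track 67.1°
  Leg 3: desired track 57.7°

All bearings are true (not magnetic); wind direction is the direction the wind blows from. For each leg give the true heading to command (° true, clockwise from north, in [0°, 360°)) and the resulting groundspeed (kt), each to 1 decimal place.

Leg 1: desired track 152.2°; wind correction -9.9° → command heading 142.3°, groundspeed 199.0 kt
Leg 2: desired track 67.1°; wind correction +6.7° → command heading 73.8°, groundspeed 189.1 kt
Leg 3: desired track 57.7°; wind correction +8.4° → command heading 66.1°, groundspeed 193.3 kt

Leg 1: heading=142.3°, groundspeed=199.0 kt
Leg 2: heading=73.8°, groundspeed=189.1 kt
Leg 3: heading=66.1°, groundspeed=193.3 kt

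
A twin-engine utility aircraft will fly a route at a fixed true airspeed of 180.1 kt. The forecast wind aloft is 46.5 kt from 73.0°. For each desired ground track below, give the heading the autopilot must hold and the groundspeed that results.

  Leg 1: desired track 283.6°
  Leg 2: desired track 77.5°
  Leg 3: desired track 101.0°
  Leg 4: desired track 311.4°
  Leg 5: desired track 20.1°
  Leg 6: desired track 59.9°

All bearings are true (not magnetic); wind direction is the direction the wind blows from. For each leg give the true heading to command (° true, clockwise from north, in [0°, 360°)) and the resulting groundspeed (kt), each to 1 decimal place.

Leg 1: heading=291.2°, groundspeed=218.6 kt
Leg 2: heading=76.3°, groundspeed=133.7 kt
Leg 3: heading=94.0°, groundspeed=137.7 kt
Leg 4: heading=324.1°, groundspeed=200.1 kt
Leg 5: heading=32.0°, groundspeed=148.2 kt
Leg 6: heading=63.3°, groundspeed=134.5 kt

Leg 1: desired track 283.6°; wind correction +7.6° → command heading 291.2°, groundspeed 218.6 kt
Leg 2: desired track 77.5°; wind correction -1.2° → command heading 76.3°, groundspeed 133.7 kt
Leg 3: desired track 101.0°; wind correction -7.0° → command heading 94.0°, groundspeed 137.7 kt
Leg 4: desired track 311.4°; wind correction +12.7° → command heading 324.1°, groundspeed 200.1 kt
Leg 5: desired track 20.1°; wind correction +11.9° → command heading 32.0°, groundspeed 148.2 kt
Leg 6: desired track 59.9°; wind correction +3.4° → command heading 63.3°, groundspeed 134.5 kt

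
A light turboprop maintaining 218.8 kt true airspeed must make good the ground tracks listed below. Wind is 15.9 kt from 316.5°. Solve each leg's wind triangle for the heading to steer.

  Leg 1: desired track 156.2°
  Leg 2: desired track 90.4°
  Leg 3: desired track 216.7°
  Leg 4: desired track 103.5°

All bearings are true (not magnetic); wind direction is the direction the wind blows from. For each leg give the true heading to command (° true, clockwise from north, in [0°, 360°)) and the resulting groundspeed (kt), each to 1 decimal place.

Leg 1: desired track 156.2°; wind correction +1.4° → command heading 157.6°, groundspeed 233.7 kt
Leg 2: desired track 90.4°; wind correction -3.0° → command heading 87.4°, groundspeed 229.5 kt
Leg 3: desired track 216.7°; wind correction +4.1° → command heading 220.8°, groundspeed 220.9 kt
Leg 4: desired track 103.5°; wind correction -2.3° → command heading 101.2°, groundspeed 232.0 kt

Leg 1: heading=157.6°, groundspeed=233.7 kt
Leg 2: heading=87.4°, groundspeed=229.5 kt
Leg 3: heading=220.8°, groundspeed=220.9 kt
Leg 4: heading=101.2°, groundspeed=232.0 kt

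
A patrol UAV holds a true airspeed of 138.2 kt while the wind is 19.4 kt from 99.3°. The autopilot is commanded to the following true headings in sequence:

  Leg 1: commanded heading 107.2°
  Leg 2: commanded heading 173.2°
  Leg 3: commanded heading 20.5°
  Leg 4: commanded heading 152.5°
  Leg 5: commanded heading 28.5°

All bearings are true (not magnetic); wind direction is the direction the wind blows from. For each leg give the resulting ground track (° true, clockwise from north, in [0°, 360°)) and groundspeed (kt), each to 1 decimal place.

Leg 1: track=108.5°, groundspeed=119.0 kt
Leg 2: track=181.2°, groundspeed=134.1 kt
Leg 3: track=12.4°, groundspeed=135.8 kt
Leg 4: track=159.5°, groundspeed=127.5 kt
Leg 5: track=20.6°, groundspeed=133.1 kt

Leg 1: heading 107.2°; drift +1.3° → track 108.5°, groundspeed 119.0 kt
Leg 2: heading 173.2°; drift +8.0° → track 181.2°, groundspeed 134.1 kt
Leg 3: heading 20.5°; drift -8.1° → track 12.4°, groundspeed 135.8 kt
Leg 4: heading 152.5°; drift +7.0° → track 159.5°, groundspeed 127.5 kt
Leg 5: heading 28.5°; drift -7.9° → track 20.6°, groundspeed 133.1 kt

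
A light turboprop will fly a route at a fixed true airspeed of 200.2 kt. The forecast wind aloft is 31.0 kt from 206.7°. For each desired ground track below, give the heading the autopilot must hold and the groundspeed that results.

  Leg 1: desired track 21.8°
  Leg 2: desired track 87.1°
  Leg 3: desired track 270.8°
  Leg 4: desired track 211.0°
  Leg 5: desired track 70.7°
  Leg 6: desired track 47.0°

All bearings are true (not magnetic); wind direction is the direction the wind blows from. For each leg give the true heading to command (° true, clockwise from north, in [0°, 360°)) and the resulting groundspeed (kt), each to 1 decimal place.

Leg 1: desired track 21.8°; wind correction -0.8° → command heading 21.0°, groundspeed 231.1 kt
Leg 2: desired track 87.1°; wind correction +7.7° → command heading 94.8°, groundspeed 213.7 kt
Leg 3: desired track 270.8°; wind correction -8.0° → command heading 262.8°, groundspeed 184.7 kt
Leg 4: desired track 211.0°; wind correction -0.7° → command heading 210.3°, groundspeed 169.3 kt
Leg 5: desired track 70.7°; wind correction +6.2° → command heading 76.9°, groundspeed 221.3 kt
Leg 6: desired track 47.0°; wind correction +3.1° → command heading 50.1°, groundspeed 229.0 kt

Leg 1: heading=21.0°, groundspeed=231.1 kt
Leg 2: heading=94.8°, groundspeed=213.7 kt
Leg 3: heading=262.8°, groundspeed=184.7 kt
Leg 4: heading=210.3°, groundspeed=169.3 kt
Leg 5: heading=76.9°, groundspeed=221.3 kt
Leg 6: heading=50.1°, groundspeed=229.0 kt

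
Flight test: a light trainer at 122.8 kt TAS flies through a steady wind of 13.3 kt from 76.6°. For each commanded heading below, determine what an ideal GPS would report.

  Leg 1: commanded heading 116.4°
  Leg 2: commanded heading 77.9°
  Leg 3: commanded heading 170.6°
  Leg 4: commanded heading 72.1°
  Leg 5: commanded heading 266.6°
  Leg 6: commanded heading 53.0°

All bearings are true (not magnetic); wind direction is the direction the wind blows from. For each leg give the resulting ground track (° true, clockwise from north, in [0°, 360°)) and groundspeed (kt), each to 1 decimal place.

Leg 1: track=120.7°, groundspeed=112.9 kt
Leg 2: track=78.1°, groundspeed=109.5 kt
Leg 3: track=176.7°, groundspeed=124.4 kt
Leg 4: track=71.6°, groundspeed=109.5 kt
Leg 5: track=265.6°, groundspeed=135.9 kt
Leg 6: track=50.2°, groundspeed=110.7 kt

Leg 1: heading 116.4°; drift +4.3° → track 120.7°, groundspeed 112.9 kt
Leg 2: heading 77.9°; drift +0.2° → track 78.1°, groundspeed 109.5 kt
Leg 3: heading 170.6°; drift +6.1° → track 176.7°, groundspeed 124.4 kt
Leg 4: heading 72.1°; drift -0.5° → track 71.6°, groundspeed 109.5 kt
Leg 5: heading 266.6°; drift -1.0° → track 265.6°, groundspeed 135.9 kt
Leg 6: heading 53.0°; drift -2.8° → track 50.2°, groundspeed 110.7 kt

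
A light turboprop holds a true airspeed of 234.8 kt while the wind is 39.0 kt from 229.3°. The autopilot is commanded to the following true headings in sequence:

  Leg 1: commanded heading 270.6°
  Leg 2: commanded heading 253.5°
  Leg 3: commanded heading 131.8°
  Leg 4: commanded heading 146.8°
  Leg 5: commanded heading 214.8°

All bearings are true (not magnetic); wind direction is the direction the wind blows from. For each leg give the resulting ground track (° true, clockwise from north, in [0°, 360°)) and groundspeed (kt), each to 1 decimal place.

Leg 1: track=277.7°, groundspeed=207.1 kt
Leg 2: track=258.1°, groundspeed=199.9 kt
Leg 3: track=122.6°, groundspeed=243.0 kt
Leg 4: track=137.2°, groundspeed=232.9 kt
Leg 5: track=212.0°, groundspeed=197.3 kt

Leg 1: heading 270.6°; drift +7.1° → track 277.7°, groundspeed 207.1 kt
Leg 2: heading 253.5°; drift +4.6° → track 258.1°, groundspeed 199.9 kt
Leg 3: heading 131.8°; drift -9.2° → track 122.6°, groundspeed 243.0 kt
Leg 4: heading 146.8°; drift -9.6° → track 137.2°, groundspeed 232.9 kt
Leg 5: heading 214.8°; drift -2.8° → track 212.0°, groundspeed 197.3 kt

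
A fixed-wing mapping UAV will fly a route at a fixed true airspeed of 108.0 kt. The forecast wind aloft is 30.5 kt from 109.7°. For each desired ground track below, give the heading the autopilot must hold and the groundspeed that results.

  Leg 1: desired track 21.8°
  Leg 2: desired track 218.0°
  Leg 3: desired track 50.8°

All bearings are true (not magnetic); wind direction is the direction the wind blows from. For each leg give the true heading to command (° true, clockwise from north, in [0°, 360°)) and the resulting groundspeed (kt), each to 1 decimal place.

Leg 1: heading=38.2°, groundspeed=102.5 kt
Leg 2: heading=202.4°, groundspeed=113.6 kt
Leg 3: heading=64.8°, groundspeed=89.0 kt

Leg 1: desired track 21.8°; wind correction +16.4° → command heading 38.2°, groundspeed 102.5 kt
Leg 2: desired track 218.0°; wind correction -15.6° → command heading 202.4°, groundspeed 113.6 kt
Leg 3: desired track 50.8°; wind correction +14.0° → command heading 64.8°, groundspeed 89.0 kt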